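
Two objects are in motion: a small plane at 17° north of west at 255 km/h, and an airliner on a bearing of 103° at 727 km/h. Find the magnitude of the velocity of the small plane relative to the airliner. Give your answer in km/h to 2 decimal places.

Taking east as x and north as y: small plane velocity = (-243.858, 74.555) km/h; airliner velocity = (708.367, -163.539) km/h.
Velocity of small plane relative to airliner = (-243.858, 74.555) − (708.367, -163.539) = (-952.225, 238.094) km/h.
Magnitude = |(-952.225, 238.094)| = 981.540 km/h.

981.54 km/h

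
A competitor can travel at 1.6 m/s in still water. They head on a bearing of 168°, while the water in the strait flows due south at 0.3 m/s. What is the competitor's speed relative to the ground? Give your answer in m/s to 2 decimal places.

1.89 m/s

Taking east as x and north as y: velocity relative to the water = (0.333, -1.565) m/s; the water relative to ground = (0.000, -0.300) m/s.
Velocity relative to ground = (0.333, -1.565) + (0.000, -0.300) = (0.333, -1.865) m/s.
Speed = |(0.333, -1.865)| = 1.894 m/s.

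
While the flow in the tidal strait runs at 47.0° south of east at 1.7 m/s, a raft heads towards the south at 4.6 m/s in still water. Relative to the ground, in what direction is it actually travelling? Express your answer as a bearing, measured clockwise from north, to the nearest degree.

169°

Taking east as x and north as y: velocity relative to the water = (0.000, -4.600) m/s; the water relative to ground = (1.159, -1.243) m/s.
Velocity relative to ground = (0.000, -4.600) + (1.159, -1.243) = (1.159, -5.843) m/s.
Bearing = atan2(1.16, -5.84) = 168.78° clockwise from north.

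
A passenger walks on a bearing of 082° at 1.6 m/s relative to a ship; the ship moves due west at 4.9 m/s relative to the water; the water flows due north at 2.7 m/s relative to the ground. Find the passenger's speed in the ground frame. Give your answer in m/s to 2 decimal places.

In east/north components (m/s): passenger relative to ship = (1.584, 0.223); ship relative to water = (-4.900, 0.000); water relative to ground = (0.000, 2.700).
Sum = (-3.316, 2.923) m/s.
Speed = |(-3.316, 2.923)| = 4.420 m/s.

4.42 m/s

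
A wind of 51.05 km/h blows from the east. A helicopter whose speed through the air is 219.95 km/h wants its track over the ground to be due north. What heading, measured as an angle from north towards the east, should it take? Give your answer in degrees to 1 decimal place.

13.4°

The wind pushes perpendicular to the desired track; the heading must have a component into the wind equal to 51.05 km/h: 219.95 sin θ = 51.05.
sin θ = 0.2321, so θ = 13.421°.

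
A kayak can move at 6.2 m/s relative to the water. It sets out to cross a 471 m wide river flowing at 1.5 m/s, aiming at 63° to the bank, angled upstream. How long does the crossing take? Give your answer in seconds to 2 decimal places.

The component of the kayak's velocity perpendicular to the bank is 6.2 × sin 63° = 5.524 m/s.
The flow acts along the bank and has no component across it.
Time = 471 / 5.524 = 85.261 s.

85.26 s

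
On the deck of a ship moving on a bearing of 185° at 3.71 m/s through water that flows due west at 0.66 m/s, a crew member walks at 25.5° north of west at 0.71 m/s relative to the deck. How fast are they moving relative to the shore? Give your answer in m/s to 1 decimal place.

3.8 m/s

In east/north components (m/s): crew member relative to ship = (-0.641, 0.306); ship relative to water = (-0.323, -3.696); water relative to ground = (-0.660, 0.000).
Sum = (-1.624, -3.390) m/s.
Speed = |(-1.624, -3.390)| = 3.759 m/s.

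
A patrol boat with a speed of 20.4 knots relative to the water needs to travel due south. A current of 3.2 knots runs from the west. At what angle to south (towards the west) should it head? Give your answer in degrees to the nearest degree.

9°

The current pushes perpendicular to the desired track; the heading must have a component into the current equal to 3.2 knots: 20.4 sin θ = 3.2.
sin θ = 0.1569, so θ = 9.025°.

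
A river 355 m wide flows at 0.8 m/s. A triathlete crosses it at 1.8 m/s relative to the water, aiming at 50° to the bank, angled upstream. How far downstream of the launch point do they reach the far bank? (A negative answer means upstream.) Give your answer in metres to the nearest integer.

-92 m

Perpendicular speed = 1.379 m/s; crossing time = 355 / 1.379 = 257.455 s.
Net downstream speed = -0.357 m/s.
Drift = -0.357 × 257.455 = -91.916 m (upstream).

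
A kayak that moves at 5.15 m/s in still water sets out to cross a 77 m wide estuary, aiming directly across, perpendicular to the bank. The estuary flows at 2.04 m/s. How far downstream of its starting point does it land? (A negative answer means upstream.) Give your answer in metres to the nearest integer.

31 m

Perpendicular speed = 5.150 m/s; crossing time = 77 / 5.150 = 14.951 s.
Net downstream speed = 2.040 m/s.
Drift = 2.040 × 14.951 = 30.501 m (downstream).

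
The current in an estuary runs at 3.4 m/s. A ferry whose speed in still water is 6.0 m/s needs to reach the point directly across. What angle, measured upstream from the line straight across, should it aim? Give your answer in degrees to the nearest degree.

To cancel the current, the upstream component of the ferry's velocity must equal the flow: 6.0 sin θ = 3.4.
sin θ = 3.4 / 6.0 = 0.5667.
θ = arcsin(0.5667) = 34.518°.

35°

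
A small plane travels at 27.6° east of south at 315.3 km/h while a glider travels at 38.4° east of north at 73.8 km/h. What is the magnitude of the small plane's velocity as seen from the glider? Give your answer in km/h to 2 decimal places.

351.84 km/h

Taking east as x and north as y: small plane velocity = (146.077, -279.420) km/h; glider velocity = (45.841, 57.837) km/h.
Velocity of small plane relative to glider = (146.077, -279.420) − (45.841, 57.837) = (100.237, -337.257) km/h.
Magnitude = |(100.237, -337.257)| = 351.837 km/h.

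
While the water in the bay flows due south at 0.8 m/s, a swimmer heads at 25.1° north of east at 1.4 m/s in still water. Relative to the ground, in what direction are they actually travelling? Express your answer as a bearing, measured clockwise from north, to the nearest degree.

099°

Taking east as x and north as y: velocity relative to the water = (1.268, 0.594) m/s; the water relative to ground = (0.000, -0.800) m/s.
Velocity relative to ground = (1.268, 0.594) + (0.000, -0.800) = (1.268, -0.206) m/s.
Bearing = atan2(1.27, -0.21) = 99.23° clockwise from north.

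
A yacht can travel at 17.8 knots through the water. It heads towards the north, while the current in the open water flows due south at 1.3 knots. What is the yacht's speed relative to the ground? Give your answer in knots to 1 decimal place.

16.5 knots

Taking east as x and north as y: velocity relative to the water = (0.000, 17.800) knots; the water relative to ground = (0.000, -1.300) knots.
Velocity relative to ground = (0.000, 17.800) + (0.000, -1.300) = (0.000, 16.500) knots.
Speed = |(0.000, 16.500)| = 16.500 knots.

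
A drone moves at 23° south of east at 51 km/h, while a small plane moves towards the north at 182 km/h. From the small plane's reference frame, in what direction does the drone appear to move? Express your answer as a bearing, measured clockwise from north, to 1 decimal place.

166.9°

Taking east as x and north as y: drone velocity = (46.946, -19.927) km/h; small plane velocity = (0.000, 182.000) km/h.
Velocity of drone relative to small plane = (46.946, -19.927) − (0.000, 182.000) = (46.946, -201.927) km/h.
Bearing = atan2(46.95, -201.93) = 166.91° clockwise from north.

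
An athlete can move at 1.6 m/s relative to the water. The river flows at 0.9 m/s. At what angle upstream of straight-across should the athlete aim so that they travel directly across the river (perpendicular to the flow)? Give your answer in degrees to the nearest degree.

To cancel the current, the upstream component of the athlete's velocity must equal the flow: 1.6 sin θ = 0.9.
sin θ = 0.9 / 1.6 = 0.5625.
θ = arcsin(0.5625) = 34.229°.

34°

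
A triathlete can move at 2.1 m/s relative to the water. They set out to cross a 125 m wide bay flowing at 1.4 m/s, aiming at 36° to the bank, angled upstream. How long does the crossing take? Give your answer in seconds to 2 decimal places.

The component of the triathlete's velocity perpendicular to the bank is 2.1 × sin 36° = 1.234 m/s.
The flow acts along the bank and has no component across it.
Time = 125 / 1.234 = 101.268 s.

101.27 s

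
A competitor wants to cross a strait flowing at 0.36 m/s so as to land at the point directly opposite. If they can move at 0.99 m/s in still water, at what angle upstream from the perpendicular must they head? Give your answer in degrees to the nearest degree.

21°

To cancel the current, the upstream component of the competitor's velocity must equal the flow: 0.99 sin θ = 0.36.
sin θ = 0.36 / 0.99 = 0.3636.
θ = arcsin(0.3636) = 21.324°.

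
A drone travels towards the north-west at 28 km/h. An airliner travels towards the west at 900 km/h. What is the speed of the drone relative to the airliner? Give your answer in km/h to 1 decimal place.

880.4 km/h

Taking east as x and north as y: drone velocity = (-19.799, 19.799) km/h; airliner velocity = (-900.000, 0.000) km/h.
Velocity of drone relative to airliner = (-19.799, 19.799) − (-900.000, 0.000) = (880.201, 19.799) km/h.
Magnitude = |(880.201, 19.799)| = 880.424 km/h.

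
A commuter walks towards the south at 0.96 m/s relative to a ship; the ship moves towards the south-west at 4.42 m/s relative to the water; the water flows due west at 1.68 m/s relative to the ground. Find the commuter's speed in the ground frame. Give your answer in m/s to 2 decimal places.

In east/north components (m/s): commuter relative to ship = (0.000, -0.960); ship relative to water = (-3.125, -3.125); water relative to ground = (-1.680, 0.000).
Sum = (-4.805, -4.085) m/s.
Speed = |(-4.805, -4.085)| = 6.307 m/s.

6.31 m/s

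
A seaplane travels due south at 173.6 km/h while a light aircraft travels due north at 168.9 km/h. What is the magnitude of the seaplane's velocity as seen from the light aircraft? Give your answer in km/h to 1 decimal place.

342.5 km/h

Taking east as x and north as y: seaplane velocity = (0.000, -173.600) km/h; light aircraft velocity = (0.000, 168.900) km/h.
Velocity of seaplane relative to light aircraft = (0.000, -173.600) − (0.000, 168.900) = (0.000, -342.500) km/h.
Magnitude = |(0.000, -342.500)| = 342.500 km/h.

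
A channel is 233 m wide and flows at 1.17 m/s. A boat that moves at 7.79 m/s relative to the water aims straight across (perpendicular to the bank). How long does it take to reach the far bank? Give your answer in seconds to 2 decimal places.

The component of the boat's velocity perpendicular to the bank is 7.79 m/s.
The current is parallel to the bank, so it does not affect the crossing time.
Time = 233 / 7.790 = 29.910 s.

29.91 s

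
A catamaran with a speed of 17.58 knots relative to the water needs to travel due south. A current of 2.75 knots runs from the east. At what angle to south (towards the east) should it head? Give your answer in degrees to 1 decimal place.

9.0°

The current pushes perpendicular to the desired track; the heading must have a component into the current equal to 2.75 knots: 17.58 sin θ = 2.75.
sin θ = 0.1564, so θ = 9.000°.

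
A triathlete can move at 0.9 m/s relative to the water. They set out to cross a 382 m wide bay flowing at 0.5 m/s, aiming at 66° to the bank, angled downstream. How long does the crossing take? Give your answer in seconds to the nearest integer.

465 s

The component of the triathlete's velocity perpendicular to the bank is 0.9 × sin 66° = 0.822 m/s.
Only the cross-stream component determines the crossing time; the current contributes nothing perpendicular to the bank.
Time = 382 / 0.822 = 464.612 s.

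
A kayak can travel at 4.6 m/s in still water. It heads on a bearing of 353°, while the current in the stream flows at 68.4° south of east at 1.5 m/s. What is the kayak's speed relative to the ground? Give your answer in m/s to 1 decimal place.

Taking east as x and north as y: velocity relative to the water = (-0.561, 4.566) m/s; the water relative to ground = (0.552, -1.395) m/s.
Velocity relative to ground = (-0.561, 4.566) + (0.552, -1.395) = (-0.008, 3.171) m/s.
Speed = |(-0.008, 3.171)| = 3.171 m/s.

3.2 m/s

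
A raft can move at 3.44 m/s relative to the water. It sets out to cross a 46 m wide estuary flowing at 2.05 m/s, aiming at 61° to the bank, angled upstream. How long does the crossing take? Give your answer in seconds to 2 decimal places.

15.29 s

The component of the raft's velocity perpendicular to the bank is 3.44 × sin 61° = 3.009 m/s.
The flow acts along the bank and has no component across it.
Time = 46 / 3.009 = 15.289 s.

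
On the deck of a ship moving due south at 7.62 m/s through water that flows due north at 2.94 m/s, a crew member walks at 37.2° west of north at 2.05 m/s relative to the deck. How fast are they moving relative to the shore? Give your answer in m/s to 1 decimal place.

In east/north components (m/s): crew member relative to ship = (-1.239, 1.633); ship relative to water = (0.000, -7.620); water relative to ground = (0.000, 2.940).
Sum = (-1.239, -3.047) m/s.
Speed = |(-1.239, -3.047)| = 3.290 m/s.

3.3 m/s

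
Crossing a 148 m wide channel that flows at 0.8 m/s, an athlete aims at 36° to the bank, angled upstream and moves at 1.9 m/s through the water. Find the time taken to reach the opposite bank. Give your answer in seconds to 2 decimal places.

The component of the athlete's velocity perpendicular to the bank is 1.9 × sin 36° = 1.117 m/s.
Only the cross-stream component determines the crossing time; the current contributes nothing perpendicular to the bank.
Time = 148 / 1.117 = 132.522 s.

132.52 s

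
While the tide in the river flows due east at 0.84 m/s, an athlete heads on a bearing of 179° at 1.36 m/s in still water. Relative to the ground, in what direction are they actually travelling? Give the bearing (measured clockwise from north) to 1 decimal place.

Taking east as x and north as y: velocity relative to the water = (0.024, -1.360) m/s; the water relative to ground = (0.840, 0.000) m/s.
Velocity relative to ground = (0.024, -1.360) + (0.840, 0.000) = (0.864, -1.360) m/s.
Bearing = atan2(0.86, -1.36) = 147.58° clockwise from north.

147.6°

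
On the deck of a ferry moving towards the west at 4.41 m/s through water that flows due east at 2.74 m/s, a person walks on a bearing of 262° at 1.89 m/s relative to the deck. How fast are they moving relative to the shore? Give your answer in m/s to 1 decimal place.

3.6 m/s

In east/north components (m/s): person relative to ferry = (-1.872, -0.263); ferry relative to water = (-4.410, 0.000); water relative to ground = (2.740, 0.000).
Sum = (-3.542, -0.263) m/s.
Speed = |(-3.542, -0.263)| = 3.551 m/s.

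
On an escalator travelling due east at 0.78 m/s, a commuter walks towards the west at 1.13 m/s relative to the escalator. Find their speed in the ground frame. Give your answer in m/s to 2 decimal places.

Taking east as x and north as y: escalator velocity = (0.780, 0.000) m/s; commuter velocity relative to escalator = (-1.130, 0.000) m/s.
Velocity relative to ground = (0.780, 0.000) + (-1.130, 0.000) = (-0.350, 0.000) m/s.
Speed = |(-0.350, 0.000)| = 0.350 m/s.

0.35 m/s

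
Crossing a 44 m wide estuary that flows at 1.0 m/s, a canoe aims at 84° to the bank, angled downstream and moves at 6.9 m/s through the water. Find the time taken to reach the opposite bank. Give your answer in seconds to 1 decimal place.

6.4 s

The component of the canoe's velocity perpendicular to the bank is 6.9 × sin 84° = 6.862 m/s.
The current is parallel to the bank, so it does not affect the crossing time.
Time = 44 / 6.862 = 6.412 s.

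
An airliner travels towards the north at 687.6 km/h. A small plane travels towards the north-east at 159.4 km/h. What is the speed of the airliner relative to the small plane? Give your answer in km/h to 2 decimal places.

585.83 km/h

Taking east as x and north as y: airliner velocity = (0.000, 687.600) km/h; small plane velocity = (112.713, 112.713) km/h.
Velocity of airliner relative to small plane = (0.000, 687.600) − (112.713, 112.713) = (-112.713, 574.887) km/h.
Magnitude = |(-112.713, 574.887)| = 585.832 km/h.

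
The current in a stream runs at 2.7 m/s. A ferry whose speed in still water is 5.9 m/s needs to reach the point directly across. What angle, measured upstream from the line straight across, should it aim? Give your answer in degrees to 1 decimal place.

27.2°

To cancel the current, the upstream component of the ferry's velocity must equal the flow: 5.9 sin θ = 2.7.
sin θ = 2.7 / 5.9 = 0.4576.
θ = arcsin(0.4576) = 27.234°.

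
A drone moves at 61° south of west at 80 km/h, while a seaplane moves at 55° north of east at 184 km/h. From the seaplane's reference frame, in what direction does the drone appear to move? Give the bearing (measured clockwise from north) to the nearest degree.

Taking east as x and north as y: drone velocity = (-38.785, -69.970) km/h; seaplane velocity = (105.538, 150.724) km/h.
Velocity of drone relative to seaplane = (-38.785, -69.970) − (105.538, 150.724) = (-144.323, -220.694) km/h.
Bearing = atan2(-144.32, -220.69) = 213.18° clockwise from north.

213°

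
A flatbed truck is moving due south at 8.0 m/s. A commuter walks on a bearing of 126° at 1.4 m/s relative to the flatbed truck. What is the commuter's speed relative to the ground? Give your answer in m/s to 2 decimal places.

8.90 m/s

Taking east as x and north as y: flatbed truck velocity = (0.000, -8.000) m/s; commuter velocity relative to flatbed truck = (1.133, -0.823) m/s.
Velocity relative to ground = (0.000, -8.000) + (1.133, -0.823) = (1.133, -8.823) m/s.
Speed = |(1.133, -8.823)| = 8.895 m/s.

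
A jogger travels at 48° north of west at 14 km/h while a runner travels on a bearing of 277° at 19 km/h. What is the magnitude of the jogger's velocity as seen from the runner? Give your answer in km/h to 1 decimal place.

Taking east as x and north as y: jogger velocity = (-9.368, 10.404) km/h; runner velocity = (-18.858, 2.316) km/h.
Velocity of jogger relative to runner = (-9.368, 10.404) − (-18.858, 2.316) = (9.491, 8.089) km/h.
Magnitude = |(9.491, 8.089)| = 12.470 km/h.

12.5 km/h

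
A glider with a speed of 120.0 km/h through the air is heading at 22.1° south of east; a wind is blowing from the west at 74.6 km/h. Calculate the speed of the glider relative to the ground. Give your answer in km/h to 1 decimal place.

191.2 km/h

Taking east as x and north as y: velocity relative to the air = (111.183, -45.147) km/h; the air relative to ground = (74.600, 0.000) km/h.
Velocity relative to ground = (111.183, -45.147) + (74.600, 0.000) = (185.783, -45.147) km/h.
Speed = |(185.783, -45.147)| = 191.190 km/h.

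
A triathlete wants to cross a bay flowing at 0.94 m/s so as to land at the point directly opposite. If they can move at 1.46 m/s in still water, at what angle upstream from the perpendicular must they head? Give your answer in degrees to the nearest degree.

40°

To cancel the current, the upstream component of the triathlete's velocity must equal the flow: 1.46 sin θ = 0.94.
sin θ = 0.94 / 1.46 = 0.6438.
θ = arcsin(0.6438) = 40.078°.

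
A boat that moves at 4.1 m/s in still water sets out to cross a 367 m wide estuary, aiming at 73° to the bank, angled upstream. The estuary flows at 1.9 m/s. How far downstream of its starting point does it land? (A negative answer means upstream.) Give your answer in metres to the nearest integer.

Perpendicular speed = 3.921 m/s; crossing time = 367 / 3.921 = 93.602 s.
Net downstream speed = 0.701 m/s.
Drift = 0.701 × 93.602 = 65.641 m (downstream).

66 m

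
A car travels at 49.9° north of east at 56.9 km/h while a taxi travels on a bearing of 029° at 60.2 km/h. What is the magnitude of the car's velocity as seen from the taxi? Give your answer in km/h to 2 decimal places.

11.79 km/h

Taking east as x and north as y: car velocity = (36.651, 43.524) km/h; taxi velocity = (29.186, 52.652) km/h.
Velocity of car relative to taxi = (36.651, 43.524) − (29.186, 52.652) = (7.465, -9.128) km/h.
Magnitude = |(7.465, -9.128)| = 11.792 km/h.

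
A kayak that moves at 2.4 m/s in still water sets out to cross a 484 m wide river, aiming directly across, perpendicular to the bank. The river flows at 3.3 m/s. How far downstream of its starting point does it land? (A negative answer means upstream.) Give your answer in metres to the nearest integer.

666 m

Perpendicular speed = 2.400 m/s; crossing time = 484 / 2.400 = 201.667 s.
Net downstream speed = 3.300 m/s.
Drift = 3.300 × 201.667 = 665.500 m (downstream).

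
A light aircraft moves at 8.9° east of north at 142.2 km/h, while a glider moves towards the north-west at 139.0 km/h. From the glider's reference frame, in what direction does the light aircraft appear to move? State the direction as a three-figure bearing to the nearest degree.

Taking east as x and north as y: light aircraft velocity = (22.000, 140.488) km/h; glider velocity = (-98.288, 98.288) km/h.
Velocity of light aircraft relative to glider = (22.000, 140.488) − (-98.288, 98.288) = (120.288, 42.200) km/h.
Bearing = atan2(120.29, 42.20) = 70.67° clockwise from north.

071°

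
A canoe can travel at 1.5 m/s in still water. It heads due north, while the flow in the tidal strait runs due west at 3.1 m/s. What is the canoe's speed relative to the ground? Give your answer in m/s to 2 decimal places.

Taking east as x and north as y: velocity relative to the water = (0.000, 1.500) m/s; the water relative to ground = (-3.100, 0.000) m/s.
Velocity relative to ground = (0.000, 1.500) + (-3.100, 0.000) = (-3.100, 1.500) m/s.
Speed = |(-3.100, 1.500)| = 3.444 m/s.

3.44 m/s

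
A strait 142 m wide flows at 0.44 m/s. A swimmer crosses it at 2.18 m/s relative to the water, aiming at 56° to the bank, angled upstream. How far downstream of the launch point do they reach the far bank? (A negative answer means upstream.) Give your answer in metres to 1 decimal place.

Perpendicular speed = 1.807 m/s; crossing time = 142 / 1.807 = 78.570 s.
Net downstream speed = -0.779 m/s.
Drift = -0.779 × 78.570 = -61.209 m (upstream).

-61.2 m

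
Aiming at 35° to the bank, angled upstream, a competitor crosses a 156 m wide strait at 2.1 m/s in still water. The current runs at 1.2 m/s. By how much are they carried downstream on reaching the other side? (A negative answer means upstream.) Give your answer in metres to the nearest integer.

-67 m

Perpendicular speed = 1.205 m/s; crossing time = 156 / 1.205 = 129.513 s.
Net downstream speed = -0.520 m/s.
Drift = -0.520 × 129.513 = -67.375 m (upstream).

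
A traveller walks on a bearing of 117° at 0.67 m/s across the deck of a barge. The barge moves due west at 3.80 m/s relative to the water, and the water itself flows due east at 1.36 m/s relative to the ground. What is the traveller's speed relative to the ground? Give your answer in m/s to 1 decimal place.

In east/north components (m/s): traveller relative to barge = (0.597, -0.304); barge relative to water = (-3.800, 0.000); water relative to ground = (1.360, 0.000).
Sum = (-1.843, -0.304) m/s.
Speed = |(-1.843, -0.304)| = 1.868 m/s.

1.9 m/s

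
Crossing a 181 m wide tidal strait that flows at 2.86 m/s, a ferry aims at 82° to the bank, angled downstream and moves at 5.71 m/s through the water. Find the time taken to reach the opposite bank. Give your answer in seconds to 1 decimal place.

32.0 s

The component of the ferry's velocity perpendicular to the bank is 5.71 × sin 82° = 5.654 m/s.
The flow acts along the bank and has no component across it.
Time = 181 / 5.654 = 32.010 s.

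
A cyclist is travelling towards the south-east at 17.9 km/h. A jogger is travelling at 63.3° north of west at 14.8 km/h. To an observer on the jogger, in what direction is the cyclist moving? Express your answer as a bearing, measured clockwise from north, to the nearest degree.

143°

Taking east as x and north as y: cyclist velocity = (12.657, -12.657) km/h; jogger velocity = (-6.650, 13.222) km/h.
Velocity of cyclist relative to jogger = (12.657, -12.657) − (-6.650, 13.222) = (19.307, -25.879) km/h.
Bearing = atan2(19.31, -25.88) = 143.28° clockwise from north.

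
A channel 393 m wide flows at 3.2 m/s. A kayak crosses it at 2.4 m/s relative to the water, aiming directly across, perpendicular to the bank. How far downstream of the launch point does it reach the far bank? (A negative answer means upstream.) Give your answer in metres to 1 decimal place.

Perpendicular speed = 2.400 m/s; crossing time = 393 / 2.400 = 163.750 s.
Net downstream speed = 3.200 m/s.
Drift = 3.200 × 163.750 = 524.000 m (downstream).

524.0 m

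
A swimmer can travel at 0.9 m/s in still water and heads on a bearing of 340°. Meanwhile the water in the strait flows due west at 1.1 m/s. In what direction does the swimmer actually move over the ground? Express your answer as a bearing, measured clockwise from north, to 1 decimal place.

301.0°

Taking east as x and north as y: velocity relative to the water = (-0.308, 0.846) m/s; the water relative to ground = (-1.100, 0.000) m/s.
Velocity relative to ground = (-0.308, 0.846) + (-1.100, 0.000) = (-1.408, 0.846) m/s.
Bearing = atan2(-1.41, 0.85) = 300.99° clockwise from north.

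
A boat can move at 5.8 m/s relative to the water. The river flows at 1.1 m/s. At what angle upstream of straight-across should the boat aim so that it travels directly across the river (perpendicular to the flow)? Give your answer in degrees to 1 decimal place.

10.9°

To cancel the current, the upstream component of the boat's velocity must equal the flow: 5.8 sin θ = 1.1.
sin θ = 1.1 / 5.8 = 0.1897.
θ = arcsin(0.1897) = 10.933°.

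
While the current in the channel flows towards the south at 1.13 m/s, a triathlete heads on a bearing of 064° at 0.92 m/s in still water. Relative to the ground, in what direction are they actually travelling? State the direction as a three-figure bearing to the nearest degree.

Taking east as x and north as y: velocity relative to the water = (0.827, 0.403) m/s; the water relative to ground = (0.000, -1.130) m/s.
Velocity relative to ground = (0.827, 0.403) + (0.000, -1.130) = (0.827, -0.727) m/s.
Bearing = atan2(0.83, -0.73) = 131.31° clockwise from north.

131°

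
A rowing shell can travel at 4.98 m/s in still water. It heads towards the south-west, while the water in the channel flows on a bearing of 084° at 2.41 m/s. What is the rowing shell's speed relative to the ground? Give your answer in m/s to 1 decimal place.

3.5 m/s

Taking east as x and north as y: velocity relative to the water = (-3.521, -3.521) m/s; the water relative to ground = (2.397, 0.252) m/s.
Velocity relative to ground = (-3.521, -3.521) + (2.397, 0.252) = (-1.125, -3.269) m/s.
Speed = |(-1.125, -3.269)| = 3.457 m/s.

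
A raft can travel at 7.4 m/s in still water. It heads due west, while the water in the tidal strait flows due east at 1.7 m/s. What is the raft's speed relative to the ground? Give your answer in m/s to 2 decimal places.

5.70 m/s

Taking east as x and north as y: velocity relative to the water = (-7.400, 0.000) m/s; the water relative to ground = (1.700, 0.000) m/s.
Velocity relative to ground = (-7.400, 0.000) + (1.700, 0.000) = (-5.700, 0.000) m/s.
Speed = |(-5.700, 0.000)| = 5.700 m/s.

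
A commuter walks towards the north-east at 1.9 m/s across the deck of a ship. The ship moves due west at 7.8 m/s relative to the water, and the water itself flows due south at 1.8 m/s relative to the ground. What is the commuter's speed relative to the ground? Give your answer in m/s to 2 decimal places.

In east/north components (m/s): commuter relative to ship = (1.344, 1.344); ship relative to water = (-7.800, 0.000); water relative to ground = (0.000, -1.800).
Sum = (-6.456, -0.456) m/s.
Speed = |(-6.456, -0.456)| = 6.473 m/s.

6.47 m/s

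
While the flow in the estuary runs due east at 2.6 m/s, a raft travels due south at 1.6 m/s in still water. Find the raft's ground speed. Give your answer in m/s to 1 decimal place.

Taking east as x and north as y: velocity relative to the water = (0.000, -1.600) m/s; the water relative to ground = (2.600, 0.000) m/s.
Velocity relative to ground = (0.000, -1.600) + (2.600, 0.000) = (2.600, -1.600) m/s.
Speed = |(2.600, -1.600)| = 3.053 m/s.

3.1 m/s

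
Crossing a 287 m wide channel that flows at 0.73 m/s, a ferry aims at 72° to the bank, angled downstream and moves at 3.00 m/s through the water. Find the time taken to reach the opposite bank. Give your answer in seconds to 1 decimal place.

100.6 s

The component of the ferry's velocity perpendicular to the bank is 3.00 × sin 72° = 2.853 m/s.
The flow acts along the bank and has no component across it.
Time = 287 / 2.853 = 100.590 s.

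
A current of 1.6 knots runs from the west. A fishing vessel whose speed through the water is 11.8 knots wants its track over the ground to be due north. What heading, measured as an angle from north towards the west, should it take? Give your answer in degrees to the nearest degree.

The current pushes perpendicular to the desired track; the heading must have a component into the current equal to 1.6 knots: 11.8 sin θ = 1.6.
sin θ = 0.1356, so θ = 7.793°.

8°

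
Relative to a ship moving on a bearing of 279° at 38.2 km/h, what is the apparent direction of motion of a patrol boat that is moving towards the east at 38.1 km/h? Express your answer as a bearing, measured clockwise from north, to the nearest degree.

095°

Taking east as x and north as y: patrol boat velocity = (38.100, 0.000) km/h; ship velocity = (-37.730, 5.976) km/h.
Velocity of patrol boat relative to ship = (38.100, 0.000) − (-37.730, 5.976) = (75.830, -5.976) km/h.
Bearing = atan2(75.83, -5.98) = 94.51° clockwise from north.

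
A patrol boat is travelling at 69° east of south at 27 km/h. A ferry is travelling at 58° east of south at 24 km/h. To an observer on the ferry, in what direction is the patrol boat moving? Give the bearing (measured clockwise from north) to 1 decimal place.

Taking east as x and north as y: patrol boat velocity = (25.207, -9.676) km/h; ferry velocity = (20.353, -12.718) km/h.
Velocity of patrol boat relative to ferry = (25.207, -9.676) − (20.353, -12.718) = (4.854, 3.042) km/h.
Bearing = atan2(4.85, 3.04) = 57.92° clockwise from north.

057.9°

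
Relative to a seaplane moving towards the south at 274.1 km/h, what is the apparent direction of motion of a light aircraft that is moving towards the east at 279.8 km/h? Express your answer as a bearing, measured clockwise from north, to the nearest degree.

Taking east as x and north as y: light aircraft velocity = (279.800, 0.000) km/h; seaplane velocity = (0.000, -274.100) km/h.
Velocity of light aircraft relative to seaplane = (279.800, 0.000) − (0.000, -274.100) = (279.800, 274.100) km/h.
Bearing = atan2(279.80, 274.10) = 45.59° clockwise from north.

046°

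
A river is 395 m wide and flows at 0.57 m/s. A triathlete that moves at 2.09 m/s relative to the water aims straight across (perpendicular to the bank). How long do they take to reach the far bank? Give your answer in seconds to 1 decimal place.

The component of the triathlete's velocity perpendicular to the bank is 2.09 m/s.
The current is parallel to the bank, so it does not affect the crossing time.
Time = 395 / 2.090 = 188.995 s.

189.0 s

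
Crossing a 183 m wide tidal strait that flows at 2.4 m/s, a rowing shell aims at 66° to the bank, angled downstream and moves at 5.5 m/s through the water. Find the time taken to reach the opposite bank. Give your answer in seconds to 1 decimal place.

36.4 s

The component of the rowing shell's velocity perpendicular to the bank is 5.5 × sin 66° = 5.025 m/s.
The flow acts along the bank and has no component across it.
Time = 183 / 5.025 = 36.422 s.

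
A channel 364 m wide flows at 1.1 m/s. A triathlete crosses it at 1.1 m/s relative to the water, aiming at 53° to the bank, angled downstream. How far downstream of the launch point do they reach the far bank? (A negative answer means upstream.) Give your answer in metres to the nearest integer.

Perpendicular speed = 0.878 m/s; crossing time = 364 / 0.878 = 414.343 s.
Net downstream speed = 1.762 m/s.
Drift = 1.762 × 414.343 = 730.071 m (downstream).

730 m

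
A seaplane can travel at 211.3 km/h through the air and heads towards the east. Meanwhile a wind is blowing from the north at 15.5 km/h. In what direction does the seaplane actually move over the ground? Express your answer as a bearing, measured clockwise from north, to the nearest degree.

094°

Taking east as x and north as y: velocity relative to the air = (211.300, 0.000) km/h; the air relative to ground = (0.000, -15.500) km/h.
Velocity relative to ground = (211.300, 0.000) + (0.000, -15.500) = (211.300, -15.500) km/h.
Bearing = atan2(211.30, -15.50) = 94.20° clockwise from north.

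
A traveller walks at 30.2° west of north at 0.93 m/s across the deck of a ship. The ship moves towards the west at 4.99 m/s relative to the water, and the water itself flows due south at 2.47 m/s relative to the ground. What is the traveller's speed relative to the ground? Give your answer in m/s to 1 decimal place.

5.7 m/s

In east/north components (m/s): traveller relative to ship = (-0.468, 0.804); ship relative to water = (-4.990, 0.000); water relative to ground = (0.000, -2.470).
Sum = (-5.458, -1.666) m/s.
Speed = |(-5.458, -1.666)| = 5.706 m/s.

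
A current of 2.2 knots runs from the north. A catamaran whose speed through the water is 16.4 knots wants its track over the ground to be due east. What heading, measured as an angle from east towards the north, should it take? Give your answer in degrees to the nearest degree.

The current pushes perpendicular to the desired track; the heading must have a component into the current equal to 2.2 knots: 16.4 sin θ = 2.2.
sin θ = 0.1341, so θ = 7.709°.

8°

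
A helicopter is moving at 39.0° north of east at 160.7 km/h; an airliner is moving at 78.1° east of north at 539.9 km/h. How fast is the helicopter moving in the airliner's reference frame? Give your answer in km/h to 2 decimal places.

Taking east as x and north as y: helicopter velocity = (124.887, 101.132) km/h; airliner velocity = (528.297, 111.330) km/h.
Velocity of helicopter relative to airliner = (124.887, 101.132) − (528.297, 111.330) = (-403.410, -10.198) km/h.
Magnitude = |(-403.410, -10.198)| = 403.539 km/h.

403.54 km/h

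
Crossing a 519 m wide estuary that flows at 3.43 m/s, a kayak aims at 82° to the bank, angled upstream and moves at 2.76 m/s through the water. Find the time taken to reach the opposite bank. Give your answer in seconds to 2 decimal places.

The component of the kayak's velocity perpendicular to the bank is 2.76 × sin 82° = 2.733 m/s.
Only the cross-stream component determines the crossing time; the current contributes nothing perpendicular to the bank.
Time = 519 / 2.733 = 189.891 s.

189.89 s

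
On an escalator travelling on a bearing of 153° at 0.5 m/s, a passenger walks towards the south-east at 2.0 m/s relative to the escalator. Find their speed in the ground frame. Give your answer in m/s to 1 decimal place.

2.5 m/s

Taking east as x and north as y: escalator velocity = (0.227, -0.446) m/s; passenger velocity relative to escalator = (1.414, -1.414) m/s.
Velocity relative to ground = (0.227, -0.446) + (1.414, -1.414) = (1.641, -1.860) m/s.
Speed = |(1.641, -1.860)| = 2.480 m/s.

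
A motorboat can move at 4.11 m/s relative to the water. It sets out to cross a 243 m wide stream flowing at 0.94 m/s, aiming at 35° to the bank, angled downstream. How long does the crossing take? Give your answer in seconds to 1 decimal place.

103.1 s

The component of the motorboat's velocity perpendicular to the bank is 4.11 × sin 35° = 2.357 m/s.
Only the cross-stream component determines the crossing time; the current contributes nothing perpendicular to the bank.
Time = 243 / 2.357 = 103.080 s.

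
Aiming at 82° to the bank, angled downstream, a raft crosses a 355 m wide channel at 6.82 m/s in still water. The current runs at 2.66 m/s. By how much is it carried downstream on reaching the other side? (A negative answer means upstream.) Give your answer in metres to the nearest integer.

190 m

Perpendicular speed = 6.754 m/s; crossing time = 355 / 6.754 = 52.564 s.
Net downstream speed = 3.609 m/s.
Drift = 3.609 × 52.564 = 189.713 m (downstream).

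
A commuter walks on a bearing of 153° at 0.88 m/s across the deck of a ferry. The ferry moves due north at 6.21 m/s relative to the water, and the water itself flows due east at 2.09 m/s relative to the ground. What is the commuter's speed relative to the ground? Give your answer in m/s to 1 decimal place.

In east/north components (m/s): commuter relative to ferry = (0.400, -0.784); ferry relative to water = (0.000, 6.210); water relative to ground = (2.090, 0.000).
Sum = (2.490, 5.426) m/s.
Speed = |(2.490, 5.426)| = 5.970 m/s.

6.0 m/s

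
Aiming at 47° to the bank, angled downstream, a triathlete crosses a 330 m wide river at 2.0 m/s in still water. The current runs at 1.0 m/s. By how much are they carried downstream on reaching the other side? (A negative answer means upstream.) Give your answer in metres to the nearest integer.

Perpendicular speed = 1.463 m/s; crossing time = 330 / 1.463 = 225.609 s.
Net downstream speed = 2.364 m/s.
Drift = 2.364 × 225.609 = 533.339 m (downstream).

533 m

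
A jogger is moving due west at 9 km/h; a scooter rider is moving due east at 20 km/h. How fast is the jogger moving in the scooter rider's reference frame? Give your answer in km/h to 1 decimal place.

Taking east as x and north as y: jogger velocity = (-9.000, 0.000) km/h; scooter rider velocity = (20.000, 0.000) km/h.
Velocity of jogger relative to scooter rider = (-9.000, 0.000) − (20.000, 0.000) = (-29.000, 0.000) km/h.
Magnitude = |(-29.000, 0.000)| = 29.000 km/h.

29.0 km/h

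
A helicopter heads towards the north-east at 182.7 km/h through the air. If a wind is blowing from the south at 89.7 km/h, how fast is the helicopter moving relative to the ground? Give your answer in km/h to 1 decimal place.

Taking east as x and north as y: velocity relative to the air = (129.188, 129.188) km/h; the air relative to ground = (0.000, 89.700) km/h.
Velocity relative to ground = (129.188, 129.188) + (0.000, 89.700) = (129.188, 218.888) km/h.
Speed = |(129.188, 218.888)| = 254.169 km/h.

254.2 km/h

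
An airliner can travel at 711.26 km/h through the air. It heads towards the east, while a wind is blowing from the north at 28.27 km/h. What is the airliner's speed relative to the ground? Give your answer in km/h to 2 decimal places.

711.82 km/h

Taking east as x and north as y: velocity relative to the air = (711.260, 0.000) km/h; the air relative to ground = (0.000, -28.270) km/h.
Velocity relative to ground = (711.260, 0.000) + (0.000, -28.270) = (711.260, -28.270) km/h.
Speed = |(711.260, -28.270)| = 711.822 km/h.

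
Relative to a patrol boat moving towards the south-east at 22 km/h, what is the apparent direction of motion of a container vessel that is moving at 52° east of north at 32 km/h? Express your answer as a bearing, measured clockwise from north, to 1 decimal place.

Taking east as x and north as y: container vessel velocity = (25.216, 19.701) km/h; patrol boat velocity = (15.556, -15.556) km/h.
Velocity of container vessel relative to patrol boat = (25.216, 19.701) − (15.556, -15.556) = (9.660, 35.258) km/h.
Bearing = atan2(9.66, 35.26) = 15.32° clockwise from north.

015.3°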